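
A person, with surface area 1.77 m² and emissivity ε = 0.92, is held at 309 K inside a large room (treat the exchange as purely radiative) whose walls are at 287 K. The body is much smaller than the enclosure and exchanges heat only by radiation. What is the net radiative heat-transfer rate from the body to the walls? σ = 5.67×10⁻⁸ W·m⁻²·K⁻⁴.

P_net ≈ 215 W

For a small grey body in a large enclosure: P_net = εσA(T_body⁴ − T_wall⁴).
A = 1.77 m²; T_body⁴ − T_wall⁴ = 9.117×10⁹ − 6.785×10⁹ = 2.332×10⁹ K⁴.
|P_net| = 0.92·5.67×10⁻⁸·1.770·2.332×10⁹.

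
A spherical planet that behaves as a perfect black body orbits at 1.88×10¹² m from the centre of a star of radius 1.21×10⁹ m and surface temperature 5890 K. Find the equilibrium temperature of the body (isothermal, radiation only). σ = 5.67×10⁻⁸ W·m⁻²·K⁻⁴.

The star's surface emits σT_*⁴; at distance d the flux is S = σT_*⁴(R_*/d)².
S = 5.67×10⁻⁸·(5890)⁴·(1.21×10⁹/1.88×10¹²)² = 28.27 W/m².
For an isothermal sphere T⁴ = (1−a)S/(4σ) = 1.246×10⁸ K⁴.

T ≈ 106 K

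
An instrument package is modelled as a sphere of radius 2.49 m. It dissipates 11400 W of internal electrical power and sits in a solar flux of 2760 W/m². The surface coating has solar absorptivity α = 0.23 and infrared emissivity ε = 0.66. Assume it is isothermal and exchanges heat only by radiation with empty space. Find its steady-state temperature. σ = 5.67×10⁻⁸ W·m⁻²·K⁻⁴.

T ≈ 300 K

At steady state, absorbed solar power + internal power = radiated power.
Absorbed: α·S·A_cross = 0.23·2760·19.48 = 12360 W (cross-section πr²).
Total input = 12360 + 11400 = 23760 W.
Radiated: εσ·A_surf·T⁴ with A_surf = 4πr² = 77.91 m².
T⁴ = 23760/(0.66·5.67×10⁻⁸·77.91) = 8.151×10⁹ K⁴.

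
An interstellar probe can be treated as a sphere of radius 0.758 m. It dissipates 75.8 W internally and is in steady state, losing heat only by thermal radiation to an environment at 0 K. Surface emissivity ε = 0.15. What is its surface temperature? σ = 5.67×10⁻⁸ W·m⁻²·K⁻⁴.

Steady state: internal power = radiated power, P = εσA T⁴.
Radiating area A = 4πr² = 7.220 m².
T⁴ = P/(εσA) = 75.8/(0.15·5.67×10⁻⁸·7.220) = 1.234×10⁹ K⁴.
T = (1.234×10⁹)^(1/4).

T ≈ 187 K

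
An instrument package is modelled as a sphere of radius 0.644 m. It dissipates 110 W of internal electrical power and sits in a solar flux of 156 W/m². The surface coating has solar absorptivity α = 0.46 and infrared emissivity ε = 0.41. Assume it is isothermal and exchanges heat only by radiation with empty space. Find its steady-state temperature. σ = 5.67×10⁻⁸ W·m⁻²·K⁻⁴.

At steady state, absorbed solar power + internal power = radiated power.
Absorbed: α·S·A_cross = 0.46·156·1.303 = 93.50 W (cross-section πr²).
Total input = 93.50 + 110 = 203.5 W.
Radiated: εσ·A_surf·T⁴ with A_surf = 4πr² = 5.212 m².
T⁴ = 203.5/(0.41·5.67×10⁻⁸·5.212) = 1.680×10⁹ K⁴.

T ≈ 202 K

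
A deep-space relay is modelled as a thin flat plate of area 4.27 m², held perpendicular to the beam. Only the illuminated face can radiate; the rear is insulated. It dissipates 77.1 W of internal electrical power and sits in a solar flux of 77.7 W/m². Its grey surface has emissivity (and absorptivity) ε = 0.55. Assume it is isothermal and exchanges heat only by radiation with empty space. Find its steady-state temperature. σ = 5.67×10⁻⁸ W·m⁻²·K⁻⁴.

At steady state, absorbed solar power + internal power = radiated power.
Absorbed: α·S·A_cross = 0.55·77.7·4.270 = 182.5 W (cross-section A).
Total input = 182.5 + 77.1 = 259.6 W.
Radiated: εσ·A_surf·T⁴ with A_surf = A = 4.270 m².
T⁴ = 259.6/(0.55·5.67×10⁻⁸·4.270) = 1.949×10⁹ K⁴.

T ≈ 210 K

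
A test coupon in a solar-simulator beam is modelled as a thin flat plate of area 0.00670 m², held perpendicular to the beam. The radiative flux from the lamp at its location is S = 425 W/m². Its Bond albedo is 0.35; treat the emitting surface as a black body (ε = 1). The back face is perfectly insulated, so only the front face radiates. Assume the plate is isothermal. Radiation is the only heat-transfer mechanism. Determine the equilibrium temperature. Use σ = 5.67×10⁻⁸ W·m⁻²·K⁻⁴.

At equilibrium, absorbed power = emitted power.
Absorbing cross-section = A = 0.006700 m²; emitting surface = A = 0.006700 m² (ratio 1).
(1−a)S·A_cross = εσ·A_surf·T⁴  ⇒  T⁴ = (1−a)S/(1σ).
T⁴ = 0.650·425/(1·5.67×10⁻⁸) = 4.872×10⁹ K⁴.
T = (4.872×10⁹)^(1/4).

T ≈ 264 K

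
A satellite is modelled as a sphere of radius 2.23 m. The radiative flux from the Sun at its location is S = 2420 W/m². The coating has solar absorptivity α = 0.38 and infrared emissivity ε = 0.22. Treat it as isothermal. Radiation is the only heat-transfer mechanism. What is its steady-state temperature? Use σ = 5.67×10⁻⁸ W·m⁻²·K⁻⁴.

T ≈ 368 K

At equilibrium, absorbed power = emitted power.
Absorbing cross-section = πr² = 15.62 m²; emitting surface = 4πr² = 62.49 m² (ratio 4).
αS·A_cross = εσ·A_surf·T⁴  ⇒  T⁴ = αS/(ε·4σ).
T⁴ = 0.380·2420/(0.22·4·5.67×10⁻⁸) = 1.843×10¹⁰ K⁴.
T = (1.843×10¹⁰)^(1/4).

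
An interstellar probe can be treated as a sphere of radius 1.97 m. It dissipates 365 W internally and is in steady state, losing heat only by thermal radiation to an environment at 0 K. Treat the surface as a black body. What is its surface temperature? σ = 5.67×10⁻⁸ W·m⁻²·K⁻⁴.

Steady state: internal power = radiated power, P = εσA T⁴.
Radiating area A = 4πr² = 48.77 m².
T⁴ = P/(εσA) = 365/(1.0·5.67×10⁻⁸·48.77) = 1.320×10⁸ K⁴.
T = (1.320×10⁸)^(1/4).

T ≈ 107 K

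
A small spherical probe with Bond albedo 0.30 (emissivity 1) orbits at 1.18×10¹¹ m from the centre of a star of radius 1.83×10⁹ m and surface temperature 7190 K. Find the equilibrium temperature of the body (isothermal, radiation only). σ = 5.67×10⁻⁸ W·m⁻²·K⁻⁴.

The star's surface emits σT_*⁴; at distance d the flux is S = σT_*⁴(R_*/d)².
S = 5.67×10⁻⁸·(7190)⁴·(1.83×10⁹/1.18×10¹¹)² = 36440 W/m².
For an isothermal sphere T⁴ = (1−a)S/(4σ) = 1.125×10¹¹ K⁴.

T ≈ 579 K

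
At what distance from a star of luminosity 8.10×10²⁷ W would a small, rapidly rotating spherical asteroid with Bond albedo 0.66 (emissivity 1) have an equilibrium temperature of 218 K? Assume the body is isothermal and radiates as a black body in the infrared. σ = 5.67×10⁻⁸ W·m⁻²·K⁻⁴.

d ≈ 6.54×10¹¹ m

For an isothermal black-emitting sphere, (1−a)S·πr² = σ·4πr²·T⁴ ⇒ S = 4σT⁴/(1−a).
S = 4·5.67×10⁻⁸·(218)⁴/0.340 = 1507 W/m².
Flux falls as S = L/(4πd²), so d = √(L/(4πS)) = √(8.10×10²⁷/(4π·1507)).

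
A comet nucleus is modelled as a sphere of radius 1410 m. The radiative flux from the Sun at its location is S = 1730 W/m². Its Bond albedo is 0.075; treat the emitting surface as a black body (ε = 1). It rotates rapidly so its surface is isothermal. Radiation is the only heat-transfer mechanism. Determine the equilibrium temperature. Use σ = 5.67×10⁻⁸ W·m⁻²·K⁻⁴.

At equilibrium, absorbed power = emitted power.
Absorbing cross-section = πr² = 6.246×10⁶ m²; emitting surface = 4πr² = 2.498×10⁷ m² (ratio 4).
(1−a)S·A_cross = εσ·A_surf·T⁴  ⇒  T⁴ = (1−a)S/(4σ).
T⁴ = 0.925·1730/(4·5.67×10⁻⁸) = 7.056×10⁹ K⁴.
T = (7.056×10⁹)^(1/4).

T ≈ 290 K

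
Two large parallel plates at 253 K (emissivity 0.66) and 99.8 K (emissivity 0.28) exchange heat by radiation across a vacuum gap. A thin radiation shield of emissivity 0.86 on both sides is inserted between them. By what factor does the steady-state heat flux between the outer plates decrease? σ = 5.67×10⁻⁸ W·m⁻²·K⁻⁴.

factor ≈ 1.32

Without shield: q₀ = σΔ(T⁴)/(1/ε₁+1/ε₂−1) with denominator 4.087.
With shield the two gaps are in series; the resistances add: (1/ε₁+1/ε_s−1)+(1/ε_s+1/ε₂−1) = 1.678+3.734 = 5.412.
Heat-flux ratio q₀/q = 5.412/4.087.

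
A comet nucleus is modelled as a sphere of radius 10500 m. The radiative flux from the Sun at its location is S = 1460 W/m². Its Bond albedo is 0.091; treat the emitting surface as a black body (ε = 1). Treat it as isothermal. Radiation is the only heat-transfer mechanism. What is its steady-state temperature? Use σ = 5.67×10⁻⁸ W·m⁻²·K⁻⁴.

At equilibrium, absorbed power = emitted power.
Absorbing cross-section = πr² = 3.464×10⁸ m²; emitting surface = 4πr² = 1.385×10⁹ m² (ratio 4).
(1−a)S·A_cross = εσ·A_surf·T⁴  ⇒  T⁴ = (1−a)S/(4σ).
T⁴ = 0.909·1460/(4·5.67×10⁻⁸) = 5.852×10⁹ K⁴.
T = (5.852×10⁹)^(1/4).

T ≈ 277 K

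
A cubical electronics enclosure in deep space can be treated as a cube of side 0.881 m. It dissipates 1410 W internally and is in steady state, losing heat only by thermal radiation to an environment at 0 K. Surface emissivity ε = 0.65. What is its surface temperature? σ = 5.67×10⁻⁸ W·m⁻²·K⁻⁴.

Steady state: internal power = radiated power, P = εσA T⁴.
Radiating area A = 6L² = 4.657 m².
T⁴ = P/(εσA) = 1410/(0.65·5.67×10⁻⁸·4.657) = 8.215×10⁹ K⁴.
T = (8.215×10⁹)^(1/4).

T ≈ 301 K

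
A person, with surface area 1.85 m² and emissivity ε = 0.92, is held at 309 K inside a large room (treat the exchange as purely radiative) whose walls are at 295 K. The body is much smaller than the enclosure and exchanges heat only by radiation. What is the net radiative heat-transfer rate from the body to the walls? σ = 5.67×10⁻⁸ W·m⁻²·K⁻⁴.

P_net ≈ 149 W

For a small grey body in a large enclosure: P_net = εσA(T_body⁴ − T_wall⁴).
A = 1.85 m²; T_body⁴ − T_wall⁴ = 9.117×10⁹ − 7.573×10⁹ = 1.543×10⁹ K⁴.
|P_net| = 0.92·5.67×10⁻⁸·1.850·1.543×10⁹.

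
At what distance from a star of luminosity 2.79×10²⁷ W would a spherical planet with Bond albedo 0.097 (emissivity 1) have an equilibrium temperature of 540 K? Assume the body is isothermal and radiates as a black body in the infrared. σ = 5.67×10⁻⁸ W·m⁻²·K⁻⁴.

d ≈ 1.02×10¹¹ m

For an isothermal black-emitting sphere, (1−a)S·πr² = σ·4πr²·T⁴ ⇒ S = 4σT⁴/(1−a).
S = 4·5.67×10⁻⁸·(540)⁴/0.903 = 21360 W/m².
Flux falls as S = L/(4πd²), so d = √(L/(4πS)) = √(2.79×10²⁷/(4π·21360)).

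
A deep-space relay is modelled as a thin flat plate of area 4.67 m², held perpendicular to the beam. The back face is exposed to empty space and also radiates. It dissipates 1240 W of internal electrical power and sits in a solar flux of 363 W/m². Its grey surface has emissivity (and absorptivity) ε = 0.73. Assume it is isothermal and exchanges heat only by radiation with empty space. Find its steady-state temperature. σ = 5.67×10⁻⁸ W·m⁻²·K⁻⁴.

At steady state, absorbed solar power + internal power = radiated power.
Absorbed: α·S·A_cross = 0.73·363·4.670 = 1238 W (cross-section A).
Total input = 1238 + 1240 = 2478 W.
Radiated: εσ·A_surf·T⁴ with A_surf = 2A = 9.340 m².
T⁴ = 2478/(0.73·5.67×10⁻⁸·9.340) = 6.409×10⁹ K⁴.

T ≈ 283 K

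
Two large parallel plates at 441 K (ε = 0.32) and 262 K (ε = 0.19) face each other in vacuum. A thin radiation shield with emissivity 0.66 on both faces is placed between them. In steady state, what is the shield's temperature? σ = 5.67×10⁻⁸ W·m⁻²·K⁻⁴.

In steady state the net flux on the hot side equals that on the cold side.
σ(T₁⁴−T_s⁴)/D₁ = σ(T_s⁴−T₂⁴)/D₂, with D₁ = 1/ε₁+1/ε_s−1 = 3.640, D₂ = 1/ε_s+1/ε₂−1 = 5.778.
Solve for T_s⁴: T_s⁴ = (D₂·T₁⁴ + D₁·T₂⁴)/(D₁+D₂) = 2.503×10¹⁰ K⁴.

T_s ≈ 398 K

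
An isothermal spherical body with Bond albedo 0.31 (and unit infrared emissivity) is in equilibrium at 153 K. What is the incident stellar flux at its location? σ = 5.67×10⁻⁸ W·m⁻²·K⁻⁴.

(1−a)S·πr² = σ·4πr²·T⁴ ⇒ S = 4σT⁴/(1−a).
S = 4·5.67×10⁻⁸·5.480×10⁸/0.690.

S ≈ 180 W/m²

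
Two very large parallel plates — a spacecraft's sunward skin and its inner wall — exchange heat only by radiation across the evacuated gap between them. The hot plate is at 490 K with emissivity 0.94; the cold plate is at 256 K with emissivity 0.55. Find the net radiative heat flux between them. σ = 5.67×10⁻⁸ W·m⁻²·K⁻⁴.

q ≈ 1610 W/m²

For two infinite grey parallel plates, q = σ(T₁⁴ − T₂⁴)/(1/ε₁ + 1/ε₂ − 1).
T₁⁴ − T₂⁴ = 5.765×10¹⁰ − 4.295×10⁹ = 5.335×10¹⁰ K⁴.
1/ε₁ + 1/ε₂ − 1 = 1.064 + 1.818 − 1 = 1.882.
q = 5.67×10⁻⁸ × 5.335×10¹⁰ / 1.882.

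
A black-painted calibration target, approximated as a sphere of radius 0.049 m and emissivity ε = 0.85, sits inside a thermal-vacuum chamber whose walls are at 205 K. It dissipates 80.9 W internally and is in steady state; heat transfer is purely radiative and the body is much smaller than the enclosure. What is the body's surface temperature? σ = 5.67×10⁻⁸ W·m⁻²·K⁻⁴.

T ≈ 489 K

For a small grey body in a large enclosure, net radiated power = εσA(T⁴ − T_w⁴).
Steady state: P = εσA(T⁴ − T_w⁴) with A = 4πr² = 0.03017 m².
T⁴ = P/(εσA) + T_w⁴ = 80.9/(0.85·5.67×10⁻⁸·0.03017) + (205)⁴
    = 5.563×10¹⁰ + 1.766×10⁹ = 5.740×10¹⁰ K⁴.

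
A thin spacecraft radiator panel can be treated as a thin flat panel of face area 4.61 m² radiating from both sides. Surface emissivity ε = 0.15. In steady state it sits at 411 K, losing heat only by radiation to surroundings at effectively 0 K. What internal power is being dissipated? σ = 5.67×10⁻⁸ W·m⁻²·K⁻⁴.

P ≈ 2240 W

Steady state: P = εσA T⁴.
A = 2·4.61 = 9.220 m²; T⁴ = (411)⁴ = 2.853×10¹⁰ K⁴.
P = 0.15 × 5.67×10⁻⁸ × 9.220 × 2.853×10¹⁰.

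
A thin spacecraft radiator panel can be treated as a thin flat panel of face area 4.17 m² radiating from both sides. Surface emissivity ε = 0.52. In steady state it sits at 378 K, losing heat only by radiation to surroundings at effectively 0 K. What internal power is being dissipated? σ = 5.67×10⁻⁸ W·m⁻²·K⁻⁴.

Steady state: P = εσA T⁴.
A = 2·4.17 = 8.340 m²; T⁴ = (378)⁴ = 2.042×10¹⁰ K⁴.
P = 0.52 × 5.67×10⁻⁸ × 8.340 × 2.042×10¹⁰.

P ≈ 5020 W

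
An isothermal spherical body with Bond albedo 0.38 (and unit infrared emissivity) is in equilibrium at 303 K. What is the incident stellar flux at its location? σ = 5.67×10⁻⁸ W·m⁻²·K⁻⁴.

(1−a)S·πr² = σ·4πr²·T⁴ ⇒ S = 4σT⁴/(1−a).
S = 4·5.67×10⁻⁸·8.429×10⁹/0.620.

S ≈ 3080 W/m²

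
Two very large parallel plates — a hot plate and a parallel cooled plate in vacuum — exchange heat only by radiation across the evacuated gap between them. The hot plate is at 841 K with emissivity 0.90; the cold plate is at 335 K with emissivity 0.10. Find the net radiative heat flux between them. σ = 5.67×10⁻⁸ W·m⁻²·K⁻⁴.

For two infinite grey parallel plates, q = σ(T₁⁴ − T₂⁴)/(1/ε₁ + 1/ε₂ − 1).
T₁⁴ − T₂⁴ = 5.002×10¹¹ − 1.259×10¹⁰ = 4.877×10¹¹ K⁴.
1/ε₁ + 1/ε₂ − 1 = 1.111 + 10.00 − 1 = 10.11.
q = 5.67×10⁻⁸ × 4.877×10¹¹ / 10.11.

q ≈ 2730 W/m²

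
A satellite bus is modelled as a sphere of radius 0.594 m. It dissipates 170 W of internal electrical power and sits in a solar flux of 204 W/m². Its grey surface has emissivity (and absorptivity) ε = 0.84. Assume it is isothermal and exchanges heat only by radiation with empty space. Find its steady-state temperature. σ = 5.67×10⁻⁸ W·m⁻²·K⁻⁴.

At steady state, absorbed solar power + internal power = radiated power.
Absorbed: α·S·A_cross = 0.84·204·1.108 = 189.9 W (cross-section πr²).
Total input = 189.9 + 170 = 359.9 W.
Radiated: εσ·A_surf·T⁴ with A_surf = 4πr² = 4.434 m².
T⁴ = 359.9/(0.84·5.67×10⁻⁸·4.434) = 1.704×10⁹ K⁴.

T ≈ 203 K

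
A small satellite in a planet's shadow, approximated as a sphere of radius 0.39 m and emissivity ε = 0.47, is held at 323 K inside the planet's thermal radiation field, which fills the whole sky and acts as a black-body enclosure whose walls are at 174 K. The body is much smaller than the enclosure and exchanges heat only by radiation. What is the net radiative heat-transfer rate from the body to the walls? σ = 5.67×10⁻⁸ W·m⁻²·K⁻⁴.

For a small grey body in a large enclosure: P_net = εσA(T_body⁴ − T_wall⁴).
A = 4πr² = 1.911 m²; T_body⁴ − T_wall⁴ = 1.088×10¹⁰ − 9.166×10⁸ = 9.968×10⁹ K⁴.
|P_net| = 0.47·5.67×10⁻⁸·1.911·9.968×10⁹.

P_net ≈ 508 W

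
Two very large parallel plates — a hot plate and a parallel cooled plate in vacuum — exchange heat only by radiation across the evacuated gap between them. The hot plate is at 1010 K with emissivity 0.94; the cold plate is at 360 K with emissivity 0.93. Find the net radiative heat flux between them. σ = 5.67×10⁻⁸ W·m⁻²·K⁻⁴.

q ≈ 51000 W/m²

For two infinite grey parallel plates, q = σ(T₁⁴ − T₂⁴)/(1/ε₁ + 1/ε₂ − 1).
T₁⁴ − T₂⁴ = 1.041×10¹² − 1.680×10¹⁰ = 1.024×10¹² K⁴.
1/ε₁ + 1/ε₂ − 1 = 1.064 + 1.075 − 1 = 1.139.
q = 5.67×10⁻⁸ × 1.024×10¹² / 1.139.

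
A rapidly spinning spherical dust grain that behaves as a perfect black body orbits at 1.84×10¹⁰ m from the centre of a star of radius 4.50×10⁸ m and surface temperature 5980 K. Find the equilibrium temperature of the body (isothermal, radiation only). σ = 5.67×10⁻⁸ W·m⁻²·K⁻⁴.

The star's surface emits σT_*⁴; at distance d the flux is S = σT_*⁴(R_*/d)².
S = 5.67×10⁻⁸·(5980)⁴·(4.50×10⁸/1.84×10¹⁰)² = 43370 W/m².
For an isothermal sphere T⁴ = (1−a)S/(4σ) = 1.912×10¹¹ K⁴.

T ≈ 661 K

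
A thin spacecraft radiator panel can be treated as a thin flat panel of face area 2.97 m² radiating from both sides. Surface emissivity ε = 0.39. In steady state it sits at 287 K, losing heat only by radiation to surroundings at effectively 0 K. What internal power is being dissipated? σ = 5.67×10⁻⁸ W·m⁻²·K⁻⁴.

Steady state: P = εσA T⁴.
A = 2·2.97 = 5.940 m²; T⁴ = (287)⁴ = 6.785×10⁹ K⁴.
P = 0.39 × 5.67×10⁻⁸ × 5.940 × 6.785×10⁹.

P ≈ 891 W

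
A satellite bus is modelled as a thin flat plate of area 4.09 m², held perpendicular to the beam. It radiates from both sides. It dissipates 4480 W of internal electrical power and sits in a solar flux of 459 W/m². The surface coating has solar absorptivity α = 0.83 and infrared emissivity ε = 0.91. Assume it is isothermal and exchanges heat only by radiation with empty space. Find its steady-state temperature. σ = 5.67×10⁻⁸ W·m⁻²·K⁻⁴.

T ≈ 346 K

At steady state, absorbed solar power + internal power = radiated power.
Absorbed: α·S·A_cross = 0.83·459·4.090 = 1558 W (cross-section A).
Total input = 1558 + 4480 = 6038 W.
Radiated: εσ·A_surf·T⁴ with A_surf = 2A = 8.180 m².
T⁴ = 6038/(0.91·5.67×10⁻⁸·8.180) = 1.431×10¹⁰ K⁴.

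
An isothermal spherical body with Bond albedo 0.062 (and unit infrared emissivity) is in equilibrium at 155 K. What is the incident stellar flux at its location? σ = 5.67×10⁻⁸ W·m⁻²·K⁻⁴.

(1−a)S·πr² = σ·4πr²·T⁴ ⇒ S = 4σT⁴/(1−a).
S = 4·5.67×10⁻⁸·5.772×10⁸/0.938.

S ≈ 140 W/m²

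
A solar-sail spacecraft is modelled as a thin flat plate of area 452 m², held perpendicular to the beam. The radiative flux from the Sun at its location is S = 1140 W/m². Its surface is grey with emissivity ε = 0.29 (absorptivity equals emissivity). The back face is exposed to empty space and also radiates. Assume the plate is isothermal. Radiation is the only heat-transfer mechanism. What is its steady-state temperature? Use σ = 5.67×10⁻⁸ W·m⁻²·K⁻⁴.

T ≈ 317 K

At equilibrium, absorbed power = emitted power.
Absorbing cross-section = A = 452.0 m²; emitting surface = 2A = 904.0 m² (ratio 2).
εS·A_cross = εσ·A_surf·T⁴  ⇒  T⁴ = S/(2σ)   (ε cancels).
T⁴ = 1140/(2·5.67×10⁻⁸) = 1.005×10¹⁰ K⁴.
T = (1.005×10¹⁰)^(1/4).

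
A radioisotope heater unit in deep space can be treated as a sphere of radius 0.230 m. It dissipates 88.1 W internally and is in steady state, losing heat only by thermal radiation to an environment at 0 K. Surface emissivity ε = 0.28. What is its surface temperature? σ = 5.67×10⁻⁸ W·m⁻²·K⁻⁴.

T ≈ 302 K

Steady state: internal power = radiated power, P = εσA T⁴.
Radiating area A = 4πr² = 0.6648 m².
T⁴ = P/(εσA) = 88.1/(0.28·5.67×10⁻⁸·0.6648) = 8.348×10⁹ K⁴.
T = (8.348×10⁹)^(1/4).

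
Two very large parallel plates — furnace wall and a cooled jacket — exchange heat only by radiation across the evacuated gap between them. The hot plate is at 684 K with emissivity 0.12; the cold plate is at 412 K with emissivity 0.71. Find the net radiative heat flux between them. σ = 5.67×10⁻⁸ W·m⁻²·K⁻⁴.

q ≈ 1230 W/m²

For two infinite grey parallel plates, q = σ(T₁⁴ − T₂⁴)/(1/ε₁ + 1/ε₂ − 1).
T₁⁴ − T₂⁴ = 2.189×10¹¹ − 2.881×10¹⁰ = 1.901×10¹¹ K⁴.
1/ε₁ + 1/ε₂ − 1 = 8.333 + 1.408 − 1 = 8.742.
q = 5.67×10⁻⁸ × 1.901×10¹¹ / 8.742.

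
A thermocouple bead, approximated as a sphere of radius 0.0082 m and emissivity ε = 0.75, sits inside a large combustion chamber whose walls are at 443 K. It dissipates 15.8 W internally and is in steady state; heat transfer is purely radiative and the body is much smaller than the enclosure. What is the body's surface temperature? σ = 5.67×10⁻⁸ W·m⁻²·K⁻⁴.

T ≈ 832 K

For a small grey body in a large enclosure, net radiated power = εσA(T⁴ − T_w⁴).
Steady state: P = εσA(T⁴ − T_w⁴) with A = 4πr² = 8.450×10⁻⁴ m².
T⁴ = P/(εσA) + T_w⁴ = 15.8/(0.75·5.67×10⁻⁸·8.450×10⁻⁴) + (443)⁴
    = 4.397×10¹¹ + 3.851×10¹⁰ = 4.782×10¹¹ K⁴.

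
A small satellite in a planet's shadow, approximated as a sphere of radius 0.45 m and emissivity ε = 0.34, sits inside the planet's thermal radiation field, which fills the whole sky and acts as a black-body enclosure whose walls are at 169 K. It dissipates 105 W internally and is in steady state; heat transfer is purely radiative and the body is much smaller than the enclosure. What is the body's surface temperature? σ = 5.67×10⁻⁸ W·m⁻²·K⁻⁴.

T ≈ 233 K

For a small grey body in a large enclosure, net radiated power = εσA(T⁴ − T_w⁴).
Steady state: P = εσA(T⁴ − T_w⁴) with A = 4πr² = 2.545 m².
T⁴ = P/(εσA) + T_w⁴ = 105/(0.34·5.67×10⁻⁸·2.545) + (169)⁴
    = 2.140×10⁹ + 8.157×10⁸ = 2.956×10⁹ K⁴.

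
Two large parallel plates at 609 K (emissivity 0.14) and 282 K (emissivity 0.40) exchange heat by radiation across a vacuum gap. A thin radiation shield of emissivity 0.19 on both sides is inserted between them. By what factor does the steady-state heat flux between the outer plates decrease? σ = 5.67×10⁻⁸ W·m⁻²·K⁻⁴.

Without shield: q₀ = σΔ(T⁴)/(1/ε₁+1/ε₂−1) with denominator 8.643.
With shield the two gaps are in series; the resistances add: (1/ε₁+1/ε_s−1)+(1/ε_s+1/ε₂−1) = 11.41+6.763 = 18.17.
Heat-flux ratio q₀/q = 18.17/8.643.

factor ≈ 2.10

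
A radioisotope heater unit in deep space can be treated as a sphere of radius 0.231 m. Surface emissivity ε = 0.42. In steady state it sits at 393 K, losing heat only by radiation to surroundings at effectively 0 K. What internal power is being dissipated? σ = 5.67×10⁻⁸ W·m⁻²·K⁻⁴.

P ≈ 381 W

Steady state: P = εσA T⁴.
A = 4πr² = 0.6706 m²; T⁴ = (393)⁴ = 2.385×10¹⁰ K⁴.
P = 0.42 × 5.67×10⁻⁸ × 0.6706 × 2.385×10¹⁰.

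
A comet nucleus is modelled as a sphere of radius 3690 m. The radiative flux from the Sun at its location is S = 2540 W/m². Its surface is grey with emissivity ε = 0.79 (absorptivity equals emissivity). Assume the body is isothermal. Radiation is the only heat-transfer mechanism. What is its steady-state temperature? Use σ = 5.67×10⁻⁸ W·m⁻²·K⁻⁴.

At equilibrium, absorbed power = emitted power.
Absorbing cross-section = πr² = 4.278×10⁷ m²; emitting surface = 4πr² = 1.711×10⁸ m² (ratio 4).
εS·A_cross = εσ·A_surf·T⁴  ⇒  T⁴ = S/(4σ)   (ε cancels).
T⁴ = 2540/(4·5.67×10⁻⁸) = 1.120×10¹⁰ K⁴.
T = (1.120×10¹⁰)^(1/4).

T ≈ 325 K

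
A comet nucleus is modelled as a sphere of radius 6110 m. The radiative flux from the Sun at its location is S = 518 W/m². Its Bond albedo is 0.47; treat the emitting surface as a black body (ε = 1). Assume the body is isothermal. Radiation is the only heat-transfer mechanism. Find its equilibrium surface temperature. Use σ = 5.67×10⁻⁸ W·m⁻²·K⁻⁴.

T ≈ 187 K

At equilibrium, absorbed power = emitted power.
Absorbing cross-section = πr² = 1.173×10⁸ m²; emitting surface = 4πr² = 4.691×10⁸ m² (ratio 4).
(1−a)S·A_cross = εσ·A_surf·T⁴  ⇒  T⁴ = (1−a)S/(4σ).
T⁴ = 0.530·518/(4·5.67×10⁻⁸) = 1.210×10⁹ K⁴.
T = (1.210×10⁹)^(1/4).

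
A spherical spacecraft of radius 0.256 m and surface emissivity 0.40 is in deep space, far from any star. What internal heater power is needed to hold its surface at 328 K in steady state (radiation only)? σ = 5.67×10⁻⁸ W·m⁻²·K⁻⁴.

P ≈ 216 W

P = εσ·4πr²·T⁴.
4πr² = 0.8235 m²; T⁴ = 1.157×10¹⁰ K⁴.
P = 0.40·5.67×10⁻⁸·0.8235·1.157×10¹⁰.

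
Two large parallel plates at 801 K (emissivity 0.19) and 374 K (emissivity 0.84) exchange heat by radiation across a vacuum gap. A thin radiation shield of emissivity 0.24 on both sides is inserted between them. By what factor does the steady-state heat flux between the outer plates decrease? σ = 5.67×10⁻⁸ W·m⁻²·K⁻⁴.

factor ≈ 2.34

Without shield: q₀ = σΔ(T⁴)/(1/ε₁+1/ε₂−1) with denominator 5.454.
With shield the two gaps are in series; the resistances add: (1/ε₁+1/ε_s−1)+(1/ε_s+1/ε₂−1) = 8.430+4.357 = 12.79.
Heat-flux ratio q₀/q = 12.79/5.454.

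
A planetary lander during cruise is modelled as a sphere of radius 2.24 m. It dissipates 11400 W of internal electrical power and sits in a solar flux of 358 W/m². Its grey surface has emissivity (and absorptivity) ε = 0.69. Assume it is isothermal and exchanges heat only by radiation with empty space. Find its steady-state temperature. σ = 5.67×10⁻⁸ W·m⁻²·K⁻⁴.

T ≈ 281 K

At steady state, absorbed solar power + internal power = radiated power.
Absorbed: α·S·A_cross = 0.69·358·15.76 = 3894 W (cross-section πr²).
Total input = 3894 + 11400 = 15290 W.
Radiated: εσ·A_surf·T⁴ with A_surf = 4πr² = 63.05 m².
T⁴ = 15290/(0.69·5.67×10⁻⁸·63.05) = 6.200×10⁹ K⁴.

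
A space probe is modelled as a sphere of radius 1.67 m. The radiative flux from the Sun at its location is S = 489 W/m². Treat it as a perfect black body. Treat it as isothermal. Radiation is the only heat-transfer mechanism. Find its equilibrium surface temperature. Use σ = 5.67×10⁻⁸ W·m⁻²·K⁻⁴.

T ≈ 215 K

At equilibrium, absorbed power = emitted power.
Absorbing cross-section = πr² = 8.762 m²; emitting surface = 4πr² = 35.05 m² (ratio 4).
S·A_cross = εσ·A_surf·T⁴  ⇒  T⁴ = S/(4σ).
T⁴ = 1.00·489/(4·5.67×10⁻⁸) = 2.156×10⁹ K⁴.
T = (2.156×10⁹)^(1/4).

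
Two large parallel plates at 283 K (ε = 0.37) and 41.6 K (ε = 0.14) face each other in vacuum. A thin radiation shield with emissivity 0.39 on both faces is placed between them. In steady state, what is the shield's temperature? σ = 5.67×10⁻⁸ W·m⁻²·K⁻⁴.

T_s ≈ 256 K

In steady state the net flux on the hot side equals that on the cold side.
σ(T₁⁴−T_s⁴)/D₁ = σ(T_s⁴−T₂⁴)/D₂, with D₁ = 1/ε₁+1/ε_s−1 = 4.267, D₂ = 1/ε_s+1/ε₂−1 = 8.707.
Solve for T_s⁴: T_s⁴ = (D₂·T₁⁴ + D₁·T₂⁴)/(D₁+D₂) = 4.306×10⁹ K⁴.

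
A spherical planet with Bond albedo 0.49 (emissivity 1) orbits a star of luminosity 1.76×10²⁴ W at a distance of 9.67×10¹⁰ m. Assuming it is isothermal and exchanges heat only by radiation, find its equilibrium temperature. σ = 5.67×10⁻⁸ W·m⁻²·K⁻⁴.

T ≈ 76.2 K

First find the stellar flux at distance d: S = L/(4πd²) = 1.76×10²⁴/(4π·(9.67×10¹⁰)²) = 14.98 W/m².
For an isothermal sphere, absorbed (1−a)S·πr² = emitted σ·4πr²·T⁴, so T⁴ = (1−a)S/(4σ).
T⁴ = 0.510·14.98/(4·5.67×10⁻⁸) = 3.368×10⁷ K⁴.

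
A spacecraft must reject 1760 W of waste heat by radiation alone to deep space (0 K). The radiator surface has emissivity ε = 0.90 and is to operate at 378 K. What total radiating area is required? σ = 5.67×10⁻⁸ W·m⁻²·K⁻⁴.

A ≈ 1.69 m²

P = εσA T⁴ ⇒ A = P/(εσT⁴).
T⁴ = 2.042×10¹⁰ K⁴.
A = 1760/(0.90 × 5.67×10⁻⁸ × 2.042×10¹⁰).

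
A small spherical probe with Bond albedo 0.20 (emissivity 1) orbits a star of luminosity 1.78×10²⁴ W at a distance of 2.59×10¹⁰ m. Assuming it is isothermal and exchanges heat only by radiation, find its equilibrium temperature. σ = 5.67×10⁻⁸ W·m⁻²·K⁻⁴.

First find the stellar flux at distance d: S = L/(4πd²) = 1.78×10²⁴/(4π·(2.59×10¹⁰)²) = 211.2 W/m².
For an isothermal sphere, absorbed (1−a)S·πr² = emitted σ·4πr²·T⁴, so T⁴ = (1−a)S/(4σ).
T⁴ = 0.800·211.2/(4·5.67×10⁻⁸) = 7.448×10⁸ K⁴.

T ≈ 165 K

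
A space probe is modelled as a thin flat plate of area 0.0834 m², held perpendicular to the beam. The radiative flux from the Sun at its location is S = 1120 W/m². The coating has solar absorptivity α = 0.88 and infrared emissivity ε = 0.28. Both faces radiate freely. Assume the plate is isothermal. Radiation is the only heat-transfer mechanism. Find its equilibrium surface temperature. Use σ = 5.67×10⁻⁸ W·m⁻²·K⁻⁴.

At equilibrium, absorbed power = emitted power.
Absorbing cross-section = A = 0.08340 m²; emitting surface = 2A = 0.1668 m² (ratio 2).
αS·A_cross = εσ·A_surf·T⁴  ⇒  T⁴ = αS/(ε·2σ).
T⁴ = 0.880·1120/(0.28·2·5.67×10⁻⁸) = 3.104×10¹⁰ K⁴.
T = (3.104×10¹⁰)^(1/4).

T ≈ 420 K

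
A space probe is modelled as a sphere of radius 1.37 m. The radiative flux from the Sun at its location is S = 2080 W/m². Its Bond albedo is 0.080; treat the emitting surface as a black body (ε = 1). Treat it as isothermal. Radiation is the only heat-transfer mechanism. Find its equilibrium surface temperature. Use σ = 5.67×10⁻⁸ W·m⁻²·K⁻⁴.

At equilibrium, absorbed power = emitted power.
Absorbing cross-section = πr² = 5.896 m²; emitting surface = 4πr² = 23.59 m² (ratio 4).
(1−a)S·A_cross = εσ·A_surf·T⁴  ⇒  T⁴ = (1−a)S/(4σ).
T⁴ = 0.920·2080/(4·5.67×10⁻⁸) = 8.437×10⁹ K⁴.
T = (8.437×10⁹)^(1/4).

T ≈ 303 K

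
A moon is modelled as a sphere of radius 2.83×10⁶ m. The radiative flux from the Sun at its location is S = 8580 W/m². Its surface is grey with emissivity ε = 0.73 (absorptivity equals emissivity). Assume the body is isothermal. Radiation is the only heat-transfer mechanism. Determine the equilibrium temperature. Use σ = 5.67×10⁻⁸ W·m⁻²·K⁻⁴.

T ≈ 441 K

At equilibrium, absorbed power = emitted power.
Absorbing cross-section = πr² = 2.516×10¹³ m²; emitting surface = 4πr² = 1.006×10¹⁴ m² (ratio 4).
εS·A_cross = εσ·A_surf·T⁴  ⇒  T⁴ = S/(4σ)   (ε cancels).
T⁴ = 8580/(4·5.67×10⁻⁸) = 3.783×10¹⁰ K⁴.
T = (3.783×10¹⁰)^(1/4).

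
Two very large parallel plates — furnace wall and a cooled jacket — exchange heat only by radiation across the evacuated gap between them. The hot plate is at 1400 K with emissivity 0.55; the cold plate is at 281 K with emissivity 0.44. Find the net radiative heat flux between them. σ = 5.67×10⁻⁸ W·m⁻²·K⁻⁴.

q ≈ 70400 W/m²

For two infinite grey parallel plates, q = σ(T₁⁴ − T₂⁴)/(1/ε₁ + 1/ε₂ − 1).
T₁⁴ − T₂⁴ = 3.842×10¹² − 6.235×10⁹ = 3.835×10¹² K⁴.
1/ε₁ + 1/ε₂ − 1 = 1.818 + 2.273 − 1 = 3.091.
q = 5.67×10⁻⁸ × 3.835×10¹² / 3.091.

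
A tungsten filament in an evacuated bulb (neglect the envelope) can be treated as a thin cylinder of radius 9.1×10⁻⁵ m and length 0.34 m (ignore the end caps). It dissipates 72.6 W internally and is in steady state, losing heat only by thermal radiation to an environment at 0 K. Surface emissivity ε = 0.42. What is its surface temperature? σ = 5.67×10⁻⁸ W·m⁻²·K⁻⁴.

Steady state: internal power = radiated power, P = εσA T⁴.
Radiating area A = 2πrL = 1.944×10⁻⁴ m².
T⁴ = P/(εσA) = 72.6/(0.42·5.67×10⁻⁸·1.944×10⁻⁴) = 1.568×10¹³ K⁴.
T = (1.568×10¹³)^(1/4).

T ≈ 1990 K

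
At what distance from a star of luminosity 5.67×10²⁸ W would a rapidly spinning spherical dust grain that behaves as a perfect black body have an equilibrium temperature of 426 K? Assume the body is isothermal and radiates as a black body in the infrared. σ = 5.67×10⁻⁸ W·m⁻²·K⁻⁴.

For an isothermal black-emitting sphere, (1−a)S·πr² = σ·4πr²·T⁴ ⇒ S = 4σT⁴/(1−a).
S = 4·5.67×10⁻⁸·(426)⁴/1.00 = 7469 W/m².
Flux falls as S = L/(4πd²), so d = √(L/(4πS)) = √(5.67×10²⁸/(4π·7469)).

d ≈ 7.77×10¹¹ m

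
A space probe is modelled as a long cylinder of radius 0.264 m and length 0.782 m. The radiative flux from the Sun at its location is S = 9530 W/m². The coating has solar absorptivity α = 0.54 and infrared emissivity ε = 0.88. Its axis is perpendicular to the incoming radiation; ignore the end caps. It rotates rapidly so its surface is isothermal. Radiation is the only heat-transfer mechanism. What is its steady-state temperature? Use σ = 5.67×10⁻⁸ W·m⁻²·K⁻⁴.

T ≈ 426 K

At equilibrium, absorbed power = emitted power.
Absorbing cross-section = 2rL = 0.4129 m²; emitting surface = 2πrL = 1.297 m² (ratio π).
αS·A_cross = εσ·A_surf·T⁴  ⇒  T⁴ = αS/(ε·πσ).
T⁴ = 0.540·9530/(0.88·π·5.67×10⁻⁸) = 3.283×10¹⁰ K⁴.
T = (3.283×10¹⁰)^(1/4).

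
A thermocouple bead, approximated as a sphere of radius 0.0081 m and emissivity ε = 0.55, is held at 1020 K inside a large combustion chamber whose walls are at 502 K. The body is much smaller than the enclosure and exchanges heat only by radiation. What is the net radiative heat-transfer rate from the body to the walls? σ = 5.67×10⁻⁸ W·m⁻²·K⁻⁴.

For a small grey body in a large enclosure: P_net = εσA(T_body⁴ − T_wall⁴).
A = 4πr² = 8.245×10⁻⁴ m²; T_body⁴ − T_wall⁴ = 1.082×10¹² − 6.351×10¹⁰ = 1.019×10¹² K⁴.
|P_net| = 0.55·5.67×10⁻⁸·8.245×10⁻⁴·1.019×10¹².

P_net ≈ 26.2 W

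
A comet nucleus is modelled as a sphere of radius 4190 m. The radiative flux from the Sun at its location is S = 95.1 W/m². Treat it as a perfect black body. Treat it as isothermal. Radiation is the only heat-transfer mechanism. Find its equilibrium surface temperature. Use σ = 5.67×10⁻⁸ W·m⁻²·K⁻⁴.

At equilibrium, absorbed power = emitted power.
Absorbing cross-section = πr² = 5.515×10⁷ m²; emitting surface = 4πr² = 2.206×10⁸ m² (ratio 4).
S·A_cross = εσ·A_surf·T⁴  ⇒  T⁴ = S/(4σ).
T⁴ = 1.00·95.1/(4·5.67×10⁻⁸) = 4.193×10⁸ K⁴.
T = (4.193×10⁸)^(1/4).

T ≈ 143 K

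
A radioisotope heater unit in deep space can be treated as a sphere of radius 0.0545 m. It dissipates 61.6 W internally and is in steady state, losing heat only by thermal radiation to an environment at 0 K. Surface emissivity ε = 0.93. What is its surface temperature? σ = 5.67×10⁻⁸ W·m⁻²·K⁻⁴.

Steady state: internal power = radiated power, P = εσA T⁴.
Radiating area A = 4πr² = 0.03733 m².
T⁴ = P/(εσA) = 61.6/(0.93·5.67×10⁻⁸·0.03733) = 3.130×10¹⁰ K⁴.
T = (3.130×10¹⁰)^(1/4).

T ≈ 421 K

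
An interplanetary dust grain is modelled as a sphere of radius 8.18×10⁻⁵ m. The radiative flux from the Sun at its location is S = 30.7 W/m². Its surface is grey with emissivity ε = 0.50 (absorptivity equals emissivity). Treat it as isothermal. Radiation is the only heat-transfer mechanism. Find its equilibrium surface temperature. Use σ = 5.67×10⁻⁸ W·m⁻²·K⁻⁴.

At equilibrium, absorbed power = emitted power.
Absorbing cross-section = πr² = 2.102×10⁻⁸ m²; emitting surface = 4πr² = 8.408×10⁻⁸ m² (ratio 4).
εS·A_cross = εσ·A_surf·T⁴  ⇒  T⁴ = S/(4σ)   (ε cancels).
T⁴ = 30.7/(4·5.67×10⁻⁸) = 1.354×10⁸ K⁴.
T = (1.354×10⁸)^(1/4).

T ≈ 108 K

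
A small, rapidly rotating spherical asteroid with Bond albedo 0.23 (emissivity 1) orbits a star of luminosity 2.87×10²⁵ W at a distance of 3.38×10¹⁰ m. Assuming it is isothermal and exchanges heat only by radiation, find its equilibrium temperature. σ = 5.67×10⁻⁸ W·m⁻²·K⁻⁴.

First find the stellar flux at distance d: S = L/(4πd²) = 2.87×10²⁵/(4π·(3.38×10¹⁰)²) = 1999 W/m².
For an isothermal sphere, absorbed (1−a)S·πr² = emitted σ·4πr²·T⁴, so T⁴ = (1−a)S/(4σ).
T⁴ = 0.770·1999/(4·5.67×10⁻⁸) = 6.787×10⁹ K⁴.

T ≈ 287 K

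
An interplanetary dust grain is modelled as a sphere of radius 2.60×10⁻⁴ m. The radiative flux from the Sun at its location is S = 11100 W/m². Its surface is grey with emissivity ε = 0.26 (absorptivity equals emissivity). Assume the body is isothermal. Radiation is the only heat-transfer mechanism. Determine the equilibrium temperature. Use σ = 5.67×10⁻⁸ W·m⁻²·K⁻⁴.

At equilibrium, absorbed power = emitted power.
Absorbing cross-section = πr² = 2.124×10⁻⁷ m²; emitting surface = 4πr² = 8.495×10⁻⁷ m² (ratio 4).
εS·A_cross = εσ·A_surf·T⁴  ⇒  T⁴ = S/(4σ)   (ε cancels).
T⁴ = 11100/(4·5.67×10⁻⁸) = 4.894×10¹⁰ K⁴.
T = (4.894×10¹⁰)^(1/4).

T ≈ 470 K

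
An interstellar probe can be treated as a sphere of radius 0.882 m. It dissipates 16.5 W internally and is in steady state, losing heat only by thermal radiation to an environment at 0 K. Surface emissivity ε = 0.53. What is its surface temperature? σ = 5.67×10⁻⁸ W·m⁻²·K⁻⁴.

T ≈ 86.6 K

Steady state: internal power = radiated power, P = εσA T⁴.
Radiating area A = 4πr² = 9.776 m².
T⁴ = P/(εσA) = 16.5/(0.53·5.67×10⁻⁸·9.776) = 5.617×10⁷ K⁴.
T = (5.617×10⁷)^(1/4).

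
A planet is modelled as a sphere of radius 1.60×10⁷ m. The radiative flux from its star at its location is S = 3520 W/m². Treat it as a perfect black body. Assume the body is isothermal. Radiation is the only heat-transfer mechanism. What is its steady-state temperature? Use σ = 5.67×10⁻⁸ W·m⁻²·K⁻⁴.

At equilibrium, absorbed power = emitted power.
Absorbing cross-section = πr² = 8.042×10¹⁴ m²; emitting surface = 4πr² = 3.217×10¹⁵ m² (ratio 4).
S·A_cross = εσ·A_surf·T⁴  ⇒  T⁴ = S/(4σ).
T⁴ = 1.00·3520/(4·5.67×10⁻⁸) = 1.552×10¹⁰ K⁴.
T = (1.552×10¹⁰)^(1/4).

T ≈ 353 K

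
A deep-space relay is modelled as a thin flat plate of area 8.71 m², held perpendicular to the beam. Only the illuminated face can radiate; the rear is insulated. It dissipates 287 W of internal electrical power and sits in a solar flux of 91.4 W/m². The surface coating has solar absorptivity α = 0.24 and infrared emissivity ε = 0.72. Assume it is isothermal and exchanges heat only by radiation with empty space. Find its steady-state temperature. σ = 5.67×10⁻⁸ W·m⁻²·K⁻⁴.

At steady state, absorbed solar power + internal power = radiated power.
Absorbed: α·S·A_cross = 0.24·91.4·8.710 = 191.1 W (cross-section A).
Total input = 191.1 + 287 = 478.1 W.
Radiated: εσ·A_surf·T⁴ with A_surf = A = 8.710 m².
T⁴ = 478.1/(0.72·5.67×10⁻⁸·8.710) = 1.344×10⁹ K⁴.

T ≈ 191 K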